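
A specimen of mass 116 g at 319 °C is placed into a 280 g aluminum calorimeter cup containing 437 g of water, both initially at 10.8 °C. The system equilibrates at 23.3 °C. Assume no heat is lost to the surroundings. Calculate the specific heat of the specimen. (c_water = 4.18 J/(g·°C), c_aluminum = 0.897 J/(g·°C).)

c ≈ 0.757 J/(g·°C)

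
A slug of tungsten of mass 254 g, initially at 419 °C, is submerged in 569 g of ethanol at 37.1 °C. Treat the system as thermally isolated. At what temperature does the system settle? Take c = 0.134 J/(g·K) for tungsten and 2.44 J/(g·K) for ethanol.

T_f ≈ 46.2 °C

Energy conservation, ΣQ = 0:
254·0.134·(T − 419) + 569·2.44·(T − 37.1) = 0
34.04(T − 419) + 1388.4(T − 37.1) = 0
1422.4 T = 65769
T ≈ 46.24 °C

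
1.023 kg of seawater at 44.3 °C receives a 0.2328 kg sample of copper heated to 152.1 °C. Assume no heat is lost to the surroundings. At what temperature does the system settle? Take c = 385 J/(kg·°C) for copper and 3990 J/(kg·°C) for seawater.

T_f ≈ 46.6 °C

With ΣQ=0 the equilibrium temperature is the m·c-weighted mean:
T_f = (89.63×152.1 + 4081.8×44.3) / (89.63 + 4081.8)
    = 194455 / 4171.4 ≈ 46.62 °C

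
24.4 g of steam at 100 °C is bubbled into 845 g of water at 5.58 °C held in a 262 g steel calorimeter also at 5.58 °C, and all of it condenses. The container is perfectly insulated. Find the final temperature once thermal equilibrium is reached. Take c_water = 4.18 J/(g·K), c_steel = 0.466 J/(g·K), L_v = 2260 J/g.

T_f ≈ 22.8 °C

Conservation of energy gives ΣQ = 0:
latent heat released on condensation: 24.4·2260 = 55144
  condensate cools 100→T: 24.4·4.18·(T − 100) = 101.99(T − 100)
  original water: 3532.1(T − 5.58)
  steel cup: 262·0.466·(T − 5.58) = 122.09(T − 5.58)
3756.2 T = 55144 + 10199 + 20390 = 85734
T ≈ 22.82 °C, under the boiling point, so the assumption holds.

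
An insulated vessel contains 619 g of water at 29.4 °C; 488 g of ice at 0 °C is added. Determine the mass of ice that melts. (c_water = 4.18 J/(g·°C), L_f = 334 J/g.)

Heat available from the water dropping to 0 °C: 619×4.18×29.4 = 76070 J.
Melting all 488 g of ice would need 488×334 = 162992 J.
That's not enough to melt it all — equilibrium is at 0 °C with ice remaining.
m_melt = 76070 / L_f = 227.8 g.

m_melted ≈ 228 g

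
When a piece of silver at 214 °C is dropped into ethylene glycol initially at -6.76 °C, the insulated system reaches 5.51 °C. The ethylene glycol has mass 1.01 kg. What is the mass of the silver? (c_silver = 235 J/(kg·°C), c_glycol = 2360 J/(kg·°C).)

m ≈ 0.597 kg

Heat lost by the silver = heat gained by the glycol:
m×235×(214 − 5.51) = 1.01×2360×(5.51 − (-6.76))
48995 m = 29247  ⇒  m ≈ 0.5969 kg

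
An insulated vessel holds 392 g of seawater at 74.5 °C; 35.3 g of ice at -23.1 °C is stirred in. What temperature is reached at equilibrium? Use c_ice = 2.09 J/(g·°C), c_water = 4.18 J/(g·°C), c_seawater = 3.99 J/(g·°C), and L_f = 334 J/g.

T_f ≈ 60.2 °C

Setting the total heat transfer to zero:
ice -23.1→0 °C: 35.3·2.09·23.1 = 1704.2; fusion: m_ice L_f = 35.3·334 = 11790; warm the meltwater: 147.55 T; seawater: 1564.1(T − 74.5)
1711.6 T = 116524 − 13494 = 103030
T ≈ 60.19 °C. Since T > 0 °C, the all-ice-melts assumption holds.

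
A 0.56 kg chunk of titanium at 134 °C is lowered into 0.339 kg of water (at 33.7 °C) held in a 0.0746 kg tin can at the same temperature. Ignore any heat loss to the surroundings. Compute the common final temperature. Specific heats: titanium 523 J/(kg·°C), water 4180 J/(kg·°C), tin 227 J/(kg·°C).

T_f ≈ 50.7 °C

T_f is the heat-capacity-weighted average of the initial temperatures:
T_f = (292.88×134 + 1417×33.7 + 16.93×33.7) / (292.88 + 1417 + 16.93)
    = 87570 / 1726.8 ≈ 50.71 °C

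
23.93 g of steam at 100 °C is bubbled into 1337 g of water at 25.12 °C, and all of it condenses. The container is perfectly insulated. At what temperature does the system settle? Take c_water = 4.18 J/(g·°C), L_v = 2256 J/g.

T_f ≈ 35.9 °C

Energy conservation, ΣQ = 0:
condense steam: −23.93×2256 = −53986
  condensate cools 100→T: 23.93×4.18×(T − 100) = 100.03(T − 100)
  original water: 5588.7(T − 25.12)
5688.7 T = 53986 + 10003 + 140387 = 204376
T ≈ 35.93 °C — below 100 °C, confirming all the steam condensed.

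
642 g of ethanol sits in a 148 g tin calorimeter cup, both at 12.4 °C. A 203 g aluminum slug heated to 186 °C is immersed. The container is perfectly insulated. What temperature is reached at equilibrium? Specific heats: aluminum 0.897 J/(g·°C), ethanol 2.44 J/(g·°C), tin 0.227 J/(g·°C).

T_f is the heat-capacity-weighted average of the initial temperatures:
T_f = (182.09·186 + 1566.5·12.4 + 33.6·12.4) / (182.09 + 1566.5 + 33.6)
    = 53710 / 1782.2 ≈ 30.14 °C

T_f ≈ 30.1 °C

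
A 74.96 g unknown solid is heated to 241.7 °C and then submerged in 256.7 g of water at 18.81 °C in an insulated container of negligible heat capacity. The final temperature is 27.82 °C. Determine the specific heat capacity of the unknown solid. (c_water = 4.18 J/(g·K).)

c ≈ 0.603 J/(g·K)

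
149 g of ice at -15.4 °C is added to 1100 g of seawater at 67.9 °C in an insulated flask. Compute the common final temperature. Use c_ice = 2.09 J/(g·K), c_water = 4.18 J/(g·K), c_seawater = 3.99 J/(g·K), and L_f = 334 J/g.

Let T be the final temperature. ΣQ_i = 0:
warm ice to 0 °C: 149×2.09×(0 − (-15.4)) = 4795.7
  melt ice: 149×334 = 49766
  warm the meltwater: 622.82 T
  seawater: 4389(T − 67.9)
5011.8 T = 298013 − 54562 = 243451
T ≈ 48.58 °C (positive, so assuming full melt was valid).

T_f ≈ 48.6 °C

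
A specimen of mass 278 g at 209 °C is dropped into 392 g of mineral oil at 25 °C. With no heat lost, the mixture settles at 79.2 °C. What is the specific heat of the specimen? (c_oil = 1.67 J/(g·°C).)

c ≈ 0.983 J/(g·°C)

m_s c (T_s − T_f) = m_oil c_oil (T_f − T_0):
278×c×(209 − 79.2) = 392×1.67×(79.2 − 25)
36084 c = 35481  ⇒  c ≈ 0.9833 J/(g·°C)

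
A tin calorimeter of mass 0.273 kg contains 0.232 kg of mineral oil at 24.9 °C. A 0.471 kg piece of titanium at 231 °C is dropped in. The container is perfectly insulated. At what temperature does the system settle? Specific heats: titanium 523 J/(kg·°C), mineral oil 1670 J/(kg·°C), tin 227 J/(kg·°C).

Let T be the final temperature. ΣQ_i = 0:
0.471×523×(T − 231) + 0.232×1670×(T − 24.9) + 0.273×227×(T − 24.9) = 0
246.33(T − 231) + 387.44(T − 24.9) + 61.97(T − 24.9) = 0
(246.33 + 387.44 + 61.97) T = 246.33×231 + 387.44×24.9 + 61.97×24.9
T = 68093 / 695.74 = 97.9 °C

T_f ≈ 97.9 °C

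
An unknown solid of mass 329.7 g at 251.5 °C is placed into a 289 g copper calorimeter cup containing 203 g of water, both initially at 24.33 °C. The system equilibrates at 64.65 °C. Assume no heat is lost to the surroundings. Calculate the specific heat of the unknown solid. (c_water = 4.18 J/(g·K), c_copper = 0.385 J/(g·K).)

Setting the total heat transfer to zero:
329.7·c·(64.65 − 251.5) + 203·4.18·(64.65 − 24.33) + 289·0.385·(64.65 − 24.33) = 0
-61604 c = -38699
c = -38699/-61604 ≈ 0.6282 J/(g·K)

c ≈ 0.628 J/(g·K)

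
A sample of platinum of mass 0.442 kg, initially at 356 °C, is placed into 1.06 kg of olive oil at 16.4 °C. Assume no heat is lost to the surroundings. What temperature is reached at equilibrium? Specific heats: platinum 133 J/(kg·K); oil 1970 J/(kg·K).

Setting the total heat transfer to zero:
0.442·133·(T − 356) + 1.06·1970·(T − 16.4) = 0
(58.79 + 2088.2) T = 58.79·356 + 2088.2·16.4
T ≈ 25.70 °C

T_f ≈ 25.7 °C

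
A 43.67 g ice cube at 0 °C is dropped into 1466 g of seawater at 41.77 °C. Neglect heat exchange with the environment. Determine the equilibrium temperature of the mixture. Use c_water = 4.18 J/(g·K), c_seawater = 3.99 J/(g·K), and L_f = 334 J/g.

T_f ≈ 38.1 °C

Energy balance with sensible and latent terms:
fusion: m_ice L_f = 43.67×334 = 14586
  meltwater 0→T: 43.67×4.18×T = 182.54 T
  seawater cools: 1466×3.99×(T − 41.77) = 5849.3(T − 41.77)
6031.9 T = 244327 − 14586 = 229741
T ≈ 38.09 °C — above 0 °C, consistent with complete melting.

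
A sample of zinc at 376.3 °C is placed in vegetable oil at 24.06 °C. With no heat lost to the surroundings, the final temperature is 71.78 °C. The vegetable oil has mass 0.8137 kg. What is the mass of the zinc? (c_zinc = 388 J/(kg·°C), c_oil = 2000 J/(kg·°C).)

Heat lost by the zinc = heat gained by the oil:
m·388·(376.3 − 71.78) = 0.8137·2000·(71.78 − 24.06)
118154 m = 77660  ⇒  m ≈ 0.6573 kg

m ≈ 0.657 kg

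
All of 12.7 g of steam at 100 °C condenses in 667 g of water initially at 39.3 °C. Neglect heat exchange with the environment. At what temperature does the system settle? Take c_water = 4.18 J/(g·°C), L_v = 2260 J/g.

T_f ≈ 50.5 °C

Conservation of energy gives ΣQ = 0:
latent heat released on condensation: 12.7·2260 = 28702
  condensate cools 100→T: 12.7·4.18·(T − 100) = 53.09(T − 100)
  water warms: 667·4.18·(T − 39.3) = 2788.1(T − 39.3)
2841.1 T = 28702 + 5308.6 + 109571 = 143581
T ≈ 50.54 °C — below 100 °C, confirming all the steam condensed.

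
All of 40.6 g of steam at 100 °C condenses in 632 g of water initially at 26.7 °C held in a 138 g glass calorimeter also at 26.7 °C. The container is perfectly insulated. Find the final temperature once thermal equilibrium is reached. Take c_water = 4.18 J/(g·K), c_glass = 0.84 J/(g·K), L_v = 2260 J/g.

T_f ≈ 62.3 °C

Energy balance with sensible and latent terms:
latent heat released on condensation: 40.6×2260 = 91756; condensed water 100 °C→T: 169.71(T − 100); original water: 2641.8(T − 26.7); cup: 115.92(T − 26.7)
2927.4 T = 91756 + 16971 + 73630 = 182357
T ≈ 62.29 °C — below 100 °C, confirming all the steam condensed.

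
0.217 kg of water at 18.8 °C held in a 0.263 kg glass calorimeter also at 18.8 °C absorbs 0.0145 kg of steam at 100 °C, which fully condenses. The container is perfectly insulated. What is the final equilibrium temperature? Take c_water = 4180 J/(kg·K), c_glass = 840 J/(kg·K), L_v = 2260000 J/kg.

Let T be the final temperature. ΣQ_i = 0:
condense steam: −0.0145×2260000 = −32770; condensed water 100 °C→T: 60.61(T − 100); water warms: 0.217×4180×(T − 18.8) = 907.06(T − 18.8); cup: 220.92(T − 18.8)
1188.6 T = 32770 + 6061 + 21206 = 60037
T ≈ 50.51 °C — below 100 °C, confirming all the steam condensed.

T_f ≈ 50.5 °C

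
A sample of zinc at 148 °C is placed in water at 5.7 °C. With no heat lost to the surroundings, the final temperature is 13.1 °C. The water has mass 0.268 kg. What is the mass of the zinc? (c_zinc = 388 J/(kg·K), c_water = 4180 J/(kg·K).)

Taking heat into each body as positive, Σ m c ΔT = 0:
m·388·(13.1 − 148) + 0.268·4180·(13.1 − 5.7) = 0
-52341 m = -8289.8
m = -8289.8/-52341 ≈ 0.1584 kg

m ≈ 0.158 kg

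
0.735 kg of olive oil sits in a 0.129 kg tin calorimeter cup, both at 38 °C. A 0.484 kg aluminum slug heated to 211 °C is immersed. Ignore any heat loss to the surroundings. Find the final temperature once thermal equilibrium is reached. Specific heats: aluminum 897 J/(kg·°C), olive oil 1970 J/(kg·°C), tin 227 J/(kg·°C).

T_f ≈ 77.3 °C

Heat gained plus heat lost sum to zero:
0.484·897·(T − 211) + 0.735·1970·(T − 38) + 0.129·227·(T − 38) = 0
434.15(T − 211) + 1448(T − 38) + 29.28(T − 38) = 0
1911.4 T = 147740
T ≈ 77.29 °C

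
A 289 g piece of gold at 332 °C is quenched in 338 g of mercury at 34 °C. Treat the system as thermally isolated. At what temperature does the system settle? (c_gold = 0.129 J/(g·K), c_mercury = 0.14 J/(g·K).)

T_f ≈ 165.3 °C

Setting the total heat transfer to zero:
289*0.129*(T − 332) + 338*0.14*(T − 34) = 0
84.6 T = 13986
T = 13986 / 84.6 = 165 °C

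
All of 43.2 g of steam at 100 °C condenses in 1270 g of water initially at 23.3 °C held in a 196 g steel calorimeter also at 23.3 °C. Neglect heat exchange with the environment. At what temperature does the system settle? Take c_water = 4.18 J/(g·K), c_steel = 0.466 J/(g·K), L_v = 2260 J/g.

Setting the total heat transfer to zero:
condense steam: −43.2×2260 = −97632
  condensate cools 100→T: 43.2×4.18×(T − 100) = 180.58(T − 100)
  water warms: 1270×4.18×(T − 23.3) = 5308.6(T − 23.3)
  steel cup: 196×0.466×(T − 23.3) = 91.34(T − 23.3)
5580.5 T = 97632 + 18058 + 125819 = 241508
T ≈ 43.28 °C — below 100 °C, confirming all the steam condensed.

T_f ≈ 43.3 °C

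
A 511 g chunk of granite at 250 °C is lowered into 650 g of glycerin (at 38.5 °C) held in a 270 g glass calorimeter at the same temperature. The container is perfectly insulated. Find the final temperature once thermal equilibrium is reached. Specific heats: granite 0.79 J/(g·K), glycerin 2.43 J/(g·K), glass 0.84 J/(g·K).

T_f = Σ m_i c_i T_i / Σ m_i c_i:
T_f = (403.69*250 + 1579.5*38.5 + 226.8*38.5) / (403.69 + 1579.5 + 226.8)
    = 170465 / 2210 ≈ 77.13 °C

T_f ≈ 77.1 °C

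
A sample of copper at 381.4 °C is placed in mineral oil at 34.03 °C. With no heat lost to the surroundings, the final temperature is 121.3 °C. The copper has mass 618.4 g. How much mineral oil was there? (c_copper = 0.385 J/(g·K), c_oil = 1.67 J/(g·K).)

Setting the total heat transfer to zero:
618.4×0.385×(121.3 − 381.4) + m×1.67×(121.3 − 34.03) = 0
145.74 m = 61926
m = 61926/145.74 ≈ 424.9 g

m ≈ 425 g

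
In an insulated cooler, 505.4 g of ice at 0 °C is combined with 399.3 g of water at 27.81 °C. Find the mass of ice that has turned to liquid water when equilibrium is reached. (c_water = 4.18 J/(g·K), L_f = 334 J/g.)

m_melted ≈ 139 g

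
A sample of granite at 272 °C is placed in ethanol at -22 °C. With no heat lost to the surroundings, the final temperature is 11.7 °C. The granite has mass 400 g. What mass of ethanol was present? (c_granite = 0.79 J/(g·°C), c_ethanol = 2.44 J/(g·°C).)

m ≈ 1000 g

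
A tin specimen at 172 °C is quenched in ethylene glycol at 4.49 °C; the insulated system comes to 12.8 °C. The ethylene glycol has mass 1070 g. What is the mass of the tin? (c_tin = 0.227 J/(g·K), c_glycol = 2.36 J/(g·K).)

m ≈ 581 g

Let T be the final temperature. ΣQ_i = 0:
m×0.227×(12.8 − 172) + 1070×2.36×(12.8 − 4.49) = 0
-36.14 m = -20984
m = -20984/-36.14 ≈ 580.7 g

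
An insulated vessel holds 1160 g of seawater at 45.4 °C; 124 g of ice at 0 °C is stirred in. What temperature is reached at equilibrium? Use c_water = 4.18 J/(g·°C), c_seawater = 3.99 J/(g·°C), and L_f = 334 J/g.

T_f ≈ 32.8 °C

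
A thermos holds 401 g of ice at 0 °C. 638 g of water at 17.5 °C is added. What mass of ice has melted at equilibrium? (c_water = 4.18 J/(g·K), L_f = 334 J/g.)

Water can give up m c ΔT = 638×4.18×17.5 = 46670 J before reaching 0 °C.
To melt every bit of ice: 401×334 = 133934 J.
46670 J < 133934 J, so only part of the ice melts and the system sits at 0 °C.
m_melt = 46670 / L_f = 139.7 g.

m_melted ≈ 140 g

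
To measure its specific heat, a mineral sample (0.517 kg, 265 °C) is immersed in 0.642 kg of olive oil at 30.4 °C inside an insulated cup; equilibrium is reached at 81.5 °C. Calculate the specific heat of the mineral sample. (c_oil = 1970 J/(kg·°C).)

Let T be the final temperature. ΣQ_i = 0:
0.517·c·(81.5 − 265) + 0.642·1970·(81.5 − 30.4) = 0
-94.87 c = -64628
c = -64628/-94.87 ≈ 681.2 J/(kg·°C)

c ≈ 681 J/(kg·°C)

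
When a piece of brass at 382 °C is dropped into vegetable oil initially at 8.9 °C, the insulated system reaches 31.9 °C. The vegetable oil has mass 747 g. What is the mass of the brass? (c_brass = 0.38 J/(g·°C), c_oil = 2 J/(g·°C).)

m ≈ 258 g

Net heat exchanged in the isolated system is zero:
m·0.38·(31.9 − 382) + 747·2·(31.9 − 8.9) = 0
-133.04 m = -34362
m = -34362/-133.04 ≈ 258.3 g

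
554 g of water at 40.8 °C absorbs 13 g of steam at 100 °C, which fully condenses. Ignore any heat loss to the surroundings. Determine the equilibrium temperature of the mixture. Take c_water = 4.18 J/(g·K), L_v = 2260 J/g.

T_f ≈ 54.6 °C

Sum of m c ΔT and latent-heat terms is zero:
latent heat released on condensation: 13×2260 = 29380; condensed water 100 °C→T: 54.34(T − 100); water warms: 554×4.18×(T − 40.8) = 2315.7(T − 40.8)
2370.1 T = 29380 + 5434 + 94481 = 129295
T ≈ 54.55 °C — below 100 °C, confirming all the steam condensed.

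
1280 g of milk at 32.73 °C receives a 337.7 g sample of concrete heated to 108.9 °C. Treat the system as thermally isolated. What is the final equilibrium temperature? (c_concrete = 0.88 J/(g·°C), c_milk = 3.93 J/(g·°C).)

T_f ≈ 37.0 °C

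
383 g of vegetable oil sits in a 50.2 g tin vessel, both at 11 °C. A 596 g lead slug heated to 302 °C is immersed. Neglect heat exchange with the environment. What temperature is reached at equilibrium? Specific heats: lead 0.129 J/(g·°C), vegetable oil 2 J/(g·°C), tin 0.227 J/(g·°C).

T_f ≈ 37.2 °C

Setting the total heat transfer to zero:
596·0.129·(T − 302) + 383·2·(T − 11) + 50.2·0.227·(T − 11) = 0
76.88(T − 302) + 766(T − 11) + 11.4(T − 11) = 0
854.28 T = 31770
T = 31770/854.28 ≈ 37.19 °C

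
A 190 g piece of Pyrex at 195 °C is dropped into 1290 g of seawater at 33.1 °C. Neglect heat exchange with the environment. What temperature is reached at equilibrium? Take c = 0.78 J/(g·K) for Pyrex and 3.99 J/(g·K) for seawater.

T_f ≈ 37.6 °C

|Q_Pyrex| = |Q_seawater|:
190·0.78·(195 − T) = 1290·3.99·(T − 33.1)
148.2(195 − T) = 5147.1(T − 33.1)
5295.3 T = 199268  ⇒  T ≈ 37.63 °C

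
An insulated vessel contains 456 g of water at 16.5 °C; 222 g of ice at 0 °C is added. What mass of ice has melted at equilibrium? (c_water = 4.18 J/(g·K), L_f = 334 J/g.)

Heat available from the water dropping to 0 °C: 456·4.18·16.5 = 31450 J.
Melting all 222 g of ice would need 222·334 = 74148 J.
31450 J < 74148 J, so only part of the ice melts and the system sits at 0 °C.
m_melt = 31450 / L_f = 94.16 g.

m_melted ≈ 94.2 g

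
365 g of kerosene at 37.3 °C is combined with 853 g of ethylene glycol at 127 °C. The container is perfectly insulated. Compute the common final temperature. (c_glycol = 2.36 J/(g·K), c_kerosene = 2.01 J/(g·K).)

T_f is the heat-capacity-weighted average of the initial temperatures:
T_f = (2013.1*127 + 733.65*37.3) / (2013.1 + 733.65)
    = 283026 / 2746.7 ≈ 103.04 °C

T_f ≈ 103.0 °C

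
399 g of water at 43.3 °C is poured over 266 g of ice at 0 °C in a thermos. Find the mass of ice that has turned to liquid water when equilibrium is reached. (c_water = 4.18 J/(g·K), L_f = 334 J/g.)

m_melted ≈ 216 g

Cooling the water to 0 °C releases 399·4.18·43.3 = 72217 J.
To melt every bit of ice: 266·334 = 88844 J.
That's not enough to melt it all — equilibrium is at 0 °C with ice remaining.
Mass melted = 72217/334 ≈ 216.2 g.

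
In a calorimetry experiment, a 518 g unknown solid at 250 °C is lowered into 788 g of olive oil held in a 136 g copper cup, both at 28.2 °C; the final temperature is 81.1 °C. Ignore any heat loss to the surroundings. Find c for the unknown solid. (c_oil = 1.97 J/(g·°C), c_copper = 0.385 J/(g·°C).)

Net heat exchanged in the isolated system is zero:
518×c×(81.1 − 250) + 788×1.97×(81.1 − 28.2) + 136×0.385×(81.1 − 28.2) = 0
-87490 c = -84890
c = -84890/-87490 ≈ 0.9703 J/(g·°C)

c ≈ 0.97 J/(g·°C)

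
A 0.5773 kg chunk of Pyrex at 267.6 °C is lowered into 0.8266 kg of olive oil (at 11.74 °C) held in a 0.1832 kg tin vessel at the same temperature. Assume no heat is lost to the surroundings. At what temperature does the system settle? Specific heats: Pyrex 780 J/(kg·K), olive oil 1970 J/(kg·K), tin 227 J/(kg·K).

Setting the total heat transfer to zero:
0.5773×780×(T − 267.6) + 0.8266×1970×(T − 11.74) + 0.1832×227×(T − 11.74) = 0
450.29(T − 267.6) + 1628.4(T − 11.74) + 41.59(T − 11.74) = 0
2120.3 T = 140104
T = 140104 / 2120.3 = 66.1 °C

T_f ≈ 66.1 °C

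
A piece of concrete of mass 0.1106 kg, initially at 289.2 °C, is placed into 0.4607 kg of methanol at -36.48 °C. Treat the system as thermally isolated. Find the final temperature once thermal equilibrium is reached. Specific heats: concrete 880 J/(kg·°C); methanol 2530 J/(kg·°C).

Set heat shed by the hot body equal to heat absorbed by the cold body:
0.1106×880×(289.2 − T) = 0.4607×2530×(T − (-36.48))
97.33(289.2 − T) = 1165.6(T − (-36.48))
1262.9 T = -14373  ⇒  T ≈ -11.38 °C

T_f ≈ -11.4 °C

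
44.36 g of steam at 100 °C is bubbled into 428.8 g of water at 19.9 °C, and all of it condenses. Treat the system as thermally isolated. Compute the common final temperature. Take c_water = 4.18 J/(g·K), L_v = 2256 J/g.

Energy conservation, ΣQ = 0:
steam→water at 100 °C releases m L_v = 44.36×2256 = 100076
  condensate cools 100→T: 44.36×4.18×(T − 100) = 185.42(T − 100)
  water warms: 428.8×4.18×(T − 19.9) = 1792.4(T − 19.9)
1977.8 T = 100076 + 18542 + 35668 = 154287
T ≈ 78.01 °C — below 100 °C, confirming all the steam condensed.

T_f ≈ 78.0 °C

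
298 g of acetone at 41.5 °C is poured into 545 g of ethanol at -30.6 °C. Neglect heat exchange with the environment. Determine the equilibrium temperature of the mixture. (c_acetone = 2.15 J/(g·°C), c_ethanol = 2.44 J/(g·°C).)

T_f ≈ -7.2 °C

Let T be the final temperature. ΣQ_i = 0:
298×2.15×(T − 41.5) + 545×2.44×(T − (-30.6)) = 0
(640.7 + 1329.8) T = 640.7×41.5 + 1329.8×(-30.6)
T ≈ -7.16 °C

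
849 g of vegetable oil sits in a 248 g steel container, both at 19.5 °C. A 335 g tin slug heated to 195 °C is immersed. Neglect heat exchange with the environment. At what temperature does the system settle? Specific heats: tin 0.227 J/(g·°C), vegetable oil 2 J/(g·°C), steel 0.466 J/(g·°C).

T_f ≈ 26.6 °C

Let T be the final temperature. ΣQ_i = 0:
335·0.227·(T − 195) + 849·2·(T − 19.5) + 248·0.466·(T − 19.5) = 0
(76.05 + 1698 + 115.57) T = 76.05·195 + 1698·19.5 + 115.57·19.5
T ≈ 26.56 °C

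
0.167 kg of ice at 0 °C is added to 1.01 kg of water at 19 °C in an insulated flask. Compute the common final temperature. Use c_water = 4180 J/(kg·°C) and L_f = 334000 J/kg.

Net heat exchanged in the isolated system is zero:
fusion: m_ice L_f = 0.167×334000 = 55778
  warm the meltwater: 698.06 T
  water: 4221.8(T − 19)
4919.9 T = 80214 − 55778 = 24436
T ≈ 4.97 °C. Since T > 0 °C, the all-ice-melts assumption holds.

T_f ≈ 5.0 °C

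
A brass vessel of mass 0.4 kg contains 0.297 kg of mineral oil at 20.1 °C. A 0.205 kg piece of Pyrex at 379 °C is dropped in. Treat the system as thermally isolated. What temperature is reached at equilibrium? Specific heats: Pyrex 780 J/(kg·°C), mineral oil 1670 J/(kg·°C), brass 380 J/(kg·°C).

T_f ≈ 91.1 °C

Net heat exchanged in the isolated system is zero:
0.205×780×(T − 379) + 0.297×1670×(T − 20.1) + 0.4×380×(T − 20.1) = 0
807.89 T = 73627
T = 73627 / 807.89 = 91.1 °C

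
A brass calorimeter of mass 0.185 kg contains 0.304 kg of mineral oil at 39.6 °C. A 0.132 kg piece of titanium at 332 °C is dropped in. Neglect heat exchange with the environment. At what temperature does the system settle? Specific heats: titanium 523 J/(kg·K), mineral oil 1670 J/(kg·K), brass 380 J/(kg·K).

T_f ≈ 70.8 °C

With ΣQ=0 the equilibrium temperature is the m·c-weighted mean:
T_f = (69.04·332 + 507.68·39.6 + 70.3·39.6) / (69.04 + 507.68 + 70.3)
    = 45808 / 647.02 ≈ 70.80 °C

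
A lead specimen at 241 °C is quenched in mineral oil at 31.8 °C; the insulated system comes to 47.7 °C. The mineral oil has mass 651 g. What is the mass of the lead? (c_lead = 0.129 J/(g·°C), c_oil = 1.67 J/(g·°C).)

Let T be the final temperature. ΣQ_i = 0:
m×0.129×(47.7 − 241) + 651×1.67×(47.7 − 31.8) = 0
-24.94 m = -17286
m = -17286/-24.94 ≈ 693.2 g

m ≈ 693 g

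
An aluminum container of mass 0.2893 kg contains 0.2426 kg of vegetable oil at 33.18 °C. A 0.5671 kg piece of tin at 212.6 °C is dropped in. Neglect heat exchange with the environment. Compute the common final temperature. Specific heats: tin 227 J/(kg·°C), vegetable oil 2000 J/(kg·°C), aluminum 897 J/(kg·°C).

Energy conservation, ΣQ = 0:
0.5671·227·(T − 212.6) + 0.2426·2000·(T − 33.18) + 0.2893·897·(T − 33.18) = 0
(128.73 + 485.2 + 259.5) T = 128.73·212.6 + 485.2·33.18 + 259.5·33.18
T ≈ 59.62 °C

T_f ≈ 59.6 °C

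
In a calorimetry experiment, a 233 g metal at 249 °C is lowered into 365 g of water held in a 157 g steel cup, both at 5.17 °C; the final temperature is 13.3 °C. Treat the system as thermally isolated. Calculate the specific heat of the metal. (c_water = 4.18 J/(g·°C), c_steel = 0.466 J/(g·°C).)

c ≈ 0.237 J/(g·°C)

Setting the total heat transfer to zero:
233·c·(13.3 − 249) + 365·4.18·(13.3 − 5.17) + 157·0.466·(13.3 − 5.17) = 0
-54918 c = -12999
c = -12999/-54918 ≈ 0.2367 J/(g·°C)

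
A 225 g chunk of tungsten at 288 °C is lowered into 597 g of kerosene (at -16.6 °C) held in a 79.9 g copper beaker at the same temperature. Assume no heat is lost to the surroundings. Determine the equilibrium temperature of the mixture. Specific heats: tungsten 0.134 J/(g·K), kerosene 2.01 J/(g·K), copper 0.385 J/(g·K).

T_f ≈ -9.3 °C

Setting the total heat transfer to zero:
225·0.134·(T − 288) + 597·2.01·(T − (-16.6)) + 79.9·0.385·(T − (-16.6)) = 0
30.15(T − 288) + 1200(T − (-16.6)) + 30.76(T − (-16.6)) = 0
(30.15 + 1200 + 30.76) T = 30.15·288 + 1200·(-16.6) + 30.76·(-16.6)
T = -11747/1260.9 ≈ -9.32 °C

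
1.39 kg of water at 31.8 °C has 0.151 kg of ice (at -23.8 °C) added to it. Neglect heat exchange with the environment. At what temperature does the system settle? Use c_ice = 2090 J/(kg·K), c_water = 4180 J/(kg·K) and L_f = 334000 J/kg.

Heat gained plus heat lost sum to zero:
ice -23.8→0 °C: 0.151·2090·23.8 = 7511
  latent heat to melt: 0.151·334000 = 50434
  warm the meltwater: 631.18 T
  water cools: 1.39·4180·(T − 31.8) = 5810.2(T − 31.8)
6441.4 T = 184764 − 57945 = 126819
T ≈ 19.69 °C (positive, so assuming full melt was valid).

T_f ≈ 19.7 °C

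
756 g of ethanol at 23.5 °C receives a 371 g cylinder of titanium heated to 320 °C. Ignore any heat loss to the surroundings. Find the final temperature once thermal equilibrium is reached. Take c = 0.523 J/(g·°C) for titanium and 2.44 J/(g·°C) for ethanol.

T_f ≈ 51.7 °C

Conservation of energy gives ΣQ = 0:
371*0.523*(T − 320) + 756*2.44*(T − 23.5) = 0
(194.03 + 1844.6) T = 194.03*320 + 1844.6*23.5
T = 105440/2038.7 ≈ 51.72 °C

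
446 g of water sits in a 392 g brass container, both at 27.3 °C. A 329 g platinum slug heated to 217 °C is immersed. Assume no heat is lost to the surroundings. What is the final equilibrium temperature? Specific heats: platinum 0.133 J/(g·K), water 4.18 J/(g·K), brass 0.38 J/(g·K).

T_f ≈ 31.3 °C

With ΣQ=0 the equilibrium temperature is the m·c-weighted mean:
T_f = (43.76·217 + 1864.3·27.3 + 148.96·27.3) / (43.76 + 1864.3 + 148.96)
    = 64457 / 2057 ≈ 31.34 °C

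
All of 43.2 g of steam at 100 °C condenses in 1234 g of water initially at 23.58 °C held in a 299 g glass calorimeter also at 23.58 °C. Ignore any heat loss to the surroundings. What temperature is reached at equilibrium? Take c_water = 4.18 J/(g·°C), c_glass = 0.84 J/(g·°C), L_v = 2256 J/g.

Energy balance with sensible and latent terms:
latent heat released on condensation: 43.2·2256 = 97459; condensate cools 100→T: 43.2·4.18·(T − 100) = 180.58(T − 100); original water: 5158.1(T − 23.58); glass cup: 299·0.84·(T − 23.58) = 251.16(T − 23.58)
5589.9 T = 97459 + 18058 + 127551 = 243068
T ≈ 43.48 °C (< 100 °C, so full condensation is consistent).

T_f ≈ 43.5 °C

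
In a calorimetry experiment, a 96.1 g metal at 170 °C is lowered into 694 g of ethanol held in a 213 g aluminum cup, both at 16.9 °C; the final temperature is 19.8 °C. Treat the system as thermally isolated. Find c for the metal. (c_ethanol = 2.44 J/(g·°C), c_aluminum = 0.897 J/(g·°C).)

c ≈ 0.379 J/(g·°C)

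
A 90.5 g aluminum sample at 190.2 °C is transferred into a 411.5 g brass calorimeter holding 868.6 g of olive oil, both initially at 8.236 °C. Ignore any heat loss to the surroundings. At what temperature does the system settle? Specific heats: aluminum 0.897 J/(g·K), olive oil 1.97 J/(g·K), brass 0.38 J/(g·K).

Conservation of energy gives ΣQ = 0:
90.5×0.897×(T − 190.2) + 868.6×1.97×(T − 8.236) + 411.5×0.38×(T − 8.236) = 0
81.18(T − 190.2) + 1711.1(T − 8.236) + 156.37(T − 8.236) = 0
1948.7 T = 30821
T ≈ 15.82 °C

T_f ≈ 15.8 °C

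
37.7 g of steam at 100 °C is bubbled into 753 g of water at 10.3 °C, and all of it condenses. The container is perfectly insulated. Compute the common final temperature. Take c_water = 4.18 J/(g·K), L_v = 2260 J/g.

T_f ≈ 40.4 °C

Net heat exchanged in the isolated system is zero:
latent heat released on condensation: 37.7×2260 = 85202; condensate cools 100→T: 37.7×4.18×(T − 100) = 157.59(T − 100); water warms: 753×4.18×(T − 10.3) = 3147.5(T − 10.3)
3305.1 T = 85202 + 15759 + 32420 = 133380
T ≈ 40.36 °C, under the boiling point, so the assumption holds.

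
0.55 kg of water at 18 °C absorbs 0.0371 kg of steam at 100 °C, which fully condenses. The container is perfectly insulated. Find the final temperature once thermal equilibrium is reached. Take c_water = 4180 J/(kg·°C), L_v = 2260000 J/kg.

T_f ≈ 57.3 °C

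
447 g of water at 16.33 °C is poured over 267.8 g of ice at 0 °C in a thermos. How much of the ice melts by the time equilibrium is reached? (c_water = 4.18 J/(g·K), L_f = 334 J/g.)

m_melted ≈ 91.4 g

Cooling the water to 0 °C releases 447×4.18×16.33 = 30512 J.
Fully melting the ice requires m_ice L_f = 267.8×334 = 89445 J.
That's not enough to melt it all — equilibrium is at 0 °C with ice remaining.
m_melted×334 = 30512  ⇒  m_melted ≈ 91.35 g.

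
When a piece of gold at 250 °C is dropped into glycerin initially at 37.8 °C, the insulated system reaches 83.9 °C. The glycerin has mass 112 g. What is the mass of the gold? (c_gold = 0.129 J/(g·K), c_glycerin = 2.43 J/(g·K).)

m ≈ 586 g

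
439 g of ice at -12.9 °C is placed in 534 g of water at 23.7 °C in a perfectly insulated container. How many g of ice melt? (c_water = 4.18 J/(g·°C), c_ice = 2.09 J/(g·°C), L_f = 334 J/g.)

m_melted ≈ 123 g

Cooling the water to 0 °C releases 534×4.18×23.7 = 52901 J.
Warming the ice to 0 °C takes 439×2.09×12.9 = 11836 J, leaving 41065 J for melting.
Fully melting the ice requires m_ice L_f = 439×334 = 146626 J.
41065 J < 146626 J, so only part of the ice melts and the system sits at 0 °C.
m_melted×334 = 41065  ⇒  m_melted ≈ 123 g.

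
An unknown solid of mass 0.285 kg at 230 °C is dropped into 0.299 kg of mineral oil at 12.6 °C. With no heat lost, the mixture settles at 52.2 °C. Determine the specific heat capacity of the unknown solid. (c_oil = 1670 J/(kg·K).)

Setting the total heat transfer to zero:
0.285·c·(52.2 − 230) + 0.299·1670·(52.2 − 12.6) = 0
-50.67 c = -19773
c = -19773/-50.67 ≈ 390.2 J/(kg·K)

c ≈ 390 J/(kg·K)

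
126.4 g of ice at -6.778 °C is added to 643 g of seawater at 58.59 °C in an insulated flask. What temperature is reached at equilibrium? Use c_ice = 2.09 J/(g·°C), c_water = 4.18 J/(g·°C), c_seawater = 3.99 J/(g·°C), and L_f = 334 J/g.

T_f ≈ 34.4 °C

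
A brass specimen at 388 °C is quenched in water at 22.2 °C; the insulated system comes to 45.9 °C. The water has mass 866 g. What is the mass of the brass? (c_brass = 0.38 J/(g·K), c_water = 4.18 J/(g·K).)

m ≈ 660 g

Heat lost by the brass = heat gained by the water:
m·0.38·(388 − 45.9) = 866·4.18·(45.9 − 22.2)
130 m = 85791  ⇒  m ≈ 659.9 g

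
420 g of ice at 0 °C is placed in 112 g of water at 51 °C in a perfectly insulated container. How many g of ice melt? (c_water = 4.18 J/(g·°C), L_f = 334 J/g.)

m_melted ≈ 71.5 g

Cooling the water to 0 °C releases 112·4.18·51 = 23876 J.
To melt every bit of ice: 420·334 = 140280 J.
Since 23876 < 140280 J, not all the ice melts; equilibrium is at 0 °C.
m_melt = 23876 / L_f = 71.49 g.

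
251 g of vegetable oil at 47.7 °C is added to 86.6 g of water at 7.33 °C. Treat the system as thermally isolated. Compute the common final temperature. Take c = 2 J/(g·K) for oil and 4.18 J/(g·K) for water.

T_f ≈ 30.8 °C

Set heat shed by the hot body equal to heat absorbed by the cold body:
251×2×(47.7 − T) = 86.6×4.18×(T − 7.33)
502(47.7 − T) = 361.99(T − 7.33)
863.99 T = 26599  ⇒  T ≈ 30.79 °C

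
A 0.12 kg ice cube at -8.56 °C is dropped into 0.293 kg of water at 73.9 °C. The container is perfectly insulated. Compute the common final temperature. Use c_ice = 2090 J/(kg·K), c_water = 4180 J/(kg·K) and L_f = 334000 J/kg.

Energy balance with sensible and latent terms:
warm ice to 0 °C: 0.12·2090·(0 − (-8.56)) = 2146.8
  melt ice: 0.12·334000 = 40080
  meltwater 0→T: 0.12·4180·T = 501.6 T
  water: 1224.7(T − 73.9)
1726.3 T = 90508 − 42227 = 48281
T ≈ 27.97 °C. Since T > 0 °C, the all-ice-melts assumption holds.

T_f ≈ 28.0 °C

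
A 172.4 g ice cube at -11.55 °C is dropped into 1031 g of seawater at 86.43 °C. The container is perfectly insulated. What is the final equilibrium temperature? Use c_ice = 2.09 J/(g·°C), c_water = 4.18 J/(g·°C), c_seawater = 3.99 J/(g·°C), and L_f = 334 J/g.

T_f ≈ 60.8 °C

Taking heat into each body as positive, Σ m c ΔT = 0:
warm ice to 0 °C: 172.4·2.09·(0 − (-11.55)) = 4161.6
  melt ice: 172.4·334 = 57582
  warm the meltwater: 720.63 T
  seawater cools: 1031·3.99·(T − 86.43) = 4113.7(T − 86.43)
4834.3 T = 355546 − 61743 = 293803
T ≈ 60.77 °C (positive, so assuming full melt was valid).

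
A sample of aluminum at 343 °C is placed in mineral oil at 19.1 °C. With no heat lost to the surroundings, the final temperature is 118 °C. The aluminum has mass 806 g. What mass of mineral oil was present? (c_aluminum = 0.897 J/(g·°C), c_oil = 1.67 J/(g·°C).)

Heat lost by the aluminum = heat gained by the oil:
806×0.897×(343 − 118) = m×1.67×(118 − 19.1)
165.16 m = 162671  ⇒  m ≈ 984.9 g

m ≈ 985 g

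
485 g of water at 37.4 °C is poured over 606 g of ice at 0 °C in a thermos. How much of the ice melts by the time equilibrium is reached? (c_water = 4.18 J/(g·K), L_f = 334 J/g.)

m_melted ≈ 227 g

Water can give up m c ΔT = 485×4.18×37.4 = 75821 J before reaching 0 °C.
To melt every bit of ice: 606×334 = 202404 J.
That's not enough to melt it all — equilibrium is at 0 °C with ice remaining.
m_melted×334 = 75821  ⇒  m_melted ≈ 227 g.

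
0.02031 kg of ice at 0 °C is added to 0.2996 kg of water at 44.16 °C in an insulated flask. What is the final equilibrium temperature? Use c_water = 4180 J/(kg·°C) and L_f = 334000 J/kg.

T_f ≈ 36.3 °C

Taking heat into each body as positive, Σ m c ΔT = 0:
melt ice: 0.02031×334000 = 6783.5
  meltwater 0→T: 0.02031×4180×T = 84.9 T
  water: 1252.3(T − 44.16)
1337.2 T = 55303 − 6783.5 = 48519
T ≈ 36.28 °C. Since T > 0 °C, the all-ice-melts assumption holds.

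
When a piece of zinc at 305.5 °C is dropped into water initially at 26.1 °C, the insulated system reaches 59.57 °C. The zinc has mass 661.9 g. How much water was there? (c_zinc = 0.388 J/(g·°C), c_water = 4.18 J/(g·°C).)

Heat lost by the zinc = heat gained by the water:
661.9·0.388·(305.5 − 59.57) = m·4.18·(59.57 − 26.1)
139.9 m = 63159  ⇒  m ≈ 451.4 g

m ≈ 451 g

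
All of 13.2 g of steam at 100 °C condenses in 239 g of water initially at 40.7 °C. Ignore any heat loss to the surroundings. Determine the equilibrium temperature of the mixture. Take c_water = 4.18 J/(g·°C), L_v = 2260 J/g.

T_f ≈ 72.1 °C

Energy conservation, ΣQ = 0:
steam→water at 100 °C releases m L_v = 13.2×2260 = 29832
  condensate cools 100→T: 13.2×4.18×(T − 100) = 55.18(T − 100)
  original water: 999.02(T − 40.7)
1054.2 T = 29832 + 5517.6 + 40660 = 76010
T ≈ 72.10 °C, under the boiling point, so the assumption holds.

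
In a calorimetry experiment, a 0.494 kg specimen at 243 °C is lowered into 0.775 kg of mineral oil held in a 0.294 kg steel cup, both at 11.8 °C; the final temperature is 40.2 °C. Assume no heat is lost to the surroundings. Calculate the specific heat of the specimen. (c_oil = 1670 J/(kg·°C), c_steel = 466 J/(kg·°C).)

Setting the total heat transfer to zero:
0.494×c×(40.2 − 243) + 0.775×1670×(40.2 − 11.8) + 0.294×466×(40.2 − 11.8) = 0
-100.18 c = -40648
c = -40648/-100.18 ≈ 405.7 J/(kg·°C)

c ≈ 406 J/(kg·°C)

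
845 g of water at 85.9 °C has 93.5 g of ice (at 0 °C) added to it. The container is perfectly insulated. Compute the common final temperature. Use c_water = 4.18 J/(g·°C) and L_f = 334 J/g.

T_f ≈ 69.4 °C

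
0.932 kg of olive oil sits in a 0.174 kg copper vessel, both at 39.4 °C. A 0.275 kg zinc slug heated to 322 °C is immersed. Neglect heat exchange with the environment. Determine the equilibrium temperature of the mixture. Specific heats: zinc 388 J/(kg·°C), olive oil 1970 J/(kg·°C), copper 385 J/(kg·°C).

T_f ≈ 54.4 °C

T_f = Σ m_i c_i T_i / Σ m_i c_i:
T_f = (106.7×322 + 1836×39.4 + 66.99×39.4) / (106.7 + 1836 + 66.99)
    = 109337 / 2009.7 ≈ 54.40 °C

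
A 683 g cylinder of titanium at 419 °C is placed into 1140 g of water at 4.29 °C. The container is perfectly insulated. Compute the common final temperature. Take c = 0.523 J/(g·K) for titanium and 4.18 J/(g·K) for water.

T_f ≈ 33.2 °C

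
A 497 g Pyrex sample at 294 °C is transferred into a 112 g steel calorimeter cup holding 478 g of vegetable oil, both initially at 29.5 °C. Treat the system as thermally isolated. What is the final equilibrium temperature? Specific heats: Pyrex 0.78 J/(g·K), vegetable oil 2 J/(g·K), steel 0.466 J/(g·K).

Let T be the final temperature. ΣQ_i = 0:
497*0.78*(T − 294) + 478*2*(T − 29.5) + 112*0.466*(T − 29.5) = 0
(387.66 + 956 + 52.19) T = 387.66*294 + 956*29.5 + 52.19*29.5
T ≈ 102.96 °C

T_f ≈ 103.0 °C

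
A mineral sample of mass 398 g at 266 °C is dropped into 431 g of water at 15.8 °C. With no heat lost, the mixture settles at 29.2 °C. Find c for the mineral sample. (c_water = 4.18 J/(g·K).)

Heat lost by the mineral sample = heat gained by the water:
398×c×(266 − 29.2) = 431×4.18×(29.2 − 15.8)
94246 c = 24141  ⇒  c ≈ 0.2561 J/(g·K)

c ≈ 0.256 J/(g·K)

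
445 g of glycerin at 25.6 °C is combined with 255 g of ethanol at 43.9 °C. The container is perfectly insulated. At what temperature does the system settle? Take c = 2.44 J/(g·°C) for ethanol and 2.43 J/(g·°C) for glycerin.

Heat lost by the ethanol equals heat gained by the glycerin:
255·2.44·(43.9 − T) = 445·2.43·(T − 25.6)
622.2(43.9 − T) = 1081.4(T − 25.6)
1703.6 T = 54997  ⇒  T ≈ 32.28 °C

T_f ≈ 32.3 °C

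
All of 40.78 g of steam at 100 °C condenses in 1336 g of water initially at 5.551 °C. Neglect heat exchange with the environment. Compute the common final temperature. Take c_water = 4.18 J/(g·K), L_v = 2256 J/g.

T_f ≈ 24.3 °C

Setting the total heat transfer to zero:
steam→water at 100 °C releases m L_v = 40.78·2256 = 92000; condensate cools 100→T: 40.78·4.18·(T − 100) = 170.46(T − 100); water warms: 1336·4.18·(T − 5.551) = 5584.5(T − 5.551)
5754.9 T = 92000 + 17046 + 30999 = 140045
T ≈ 24.33 °C, under the boiling point, so the assumption holds.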